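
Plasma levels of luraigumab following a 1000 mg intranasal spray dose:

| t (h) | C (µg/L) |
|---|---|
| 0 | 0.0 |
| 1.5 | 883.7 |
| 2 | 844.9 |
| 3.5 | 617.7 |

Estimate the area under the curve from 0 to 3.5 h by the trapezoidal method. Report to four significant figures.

AUC = 2192 µg/L·h

Trapezoidal AUC_0→3.5:
  [0→1.5]: (0.0+883.7)/2 × 1.5 = 662.775
  [1.5→2]: (883.7+844.9)/2 × 0.5 = 432.15
  [2→3.5]: (844.9+617.7)/2 × 1.5 = 1096.95
  Sum = 2191.875 µg/L·h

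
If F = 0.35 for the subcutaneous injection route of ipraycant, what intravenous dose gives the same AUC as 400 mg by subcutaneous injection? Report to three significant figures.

Systemic exposure from an extravascular dose = F × D_ev, so the equivalent IV dose is F × D_ev.
D_iv = F × D_ev = 0.35 × 400 = 140 mg

D_iv = 140 mg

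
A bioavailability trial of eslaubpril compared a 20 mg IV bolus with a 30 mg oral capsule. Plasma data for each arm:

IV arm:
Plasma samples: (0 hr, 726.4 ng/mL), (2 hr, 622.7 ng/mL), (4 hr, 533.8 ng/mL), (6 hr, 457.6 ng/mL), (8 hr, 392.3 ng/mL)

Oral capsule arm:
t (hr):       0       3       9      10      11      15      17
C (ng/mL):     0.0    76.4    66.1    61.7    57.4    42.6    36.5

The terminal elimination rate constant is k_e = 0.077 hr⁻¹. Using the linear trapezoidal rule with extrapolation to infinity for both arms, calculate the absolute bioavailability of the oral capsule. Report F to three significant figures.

Trapezoidal AUC_0→8 (IV):
  [0→2]: (726.4+622.7)/2 × 2 = 1349.1
  [2→4]: (622.7+533.8)/2 × 2 = 1156.5
  [4→6]: (533.8+457.6)/2 × 2 = 991.4
  [6→8]: (457.6+392.3)/2 × 2 = 849.9
  Sum = 4346.9 ng/mL·hr
IV tail: 392.3/0.077 = 5094.805; AUC_iv,0→∞ = 4346.9 + 5094.805 = 9441.705 ng/mL·hr
Trapezoidal AUC_0→17 (oral capsule):
  [0→3]: (0.0+76.4)/2 × 3 = 114.6
  [3→9]: (76.4+66.1)/2 × 6 = 427.5
  [9→10]: (66.1+61.7)/2 × 1 = 63.9
  [10→11]: (61.7+57.4)/2 × 1 = 59.55
  [11→15]: (57.4+42.6)/2 × 4 = 200.0
  [15→17]: (42.6+36.5)/2 × 2 = 79.1
  Sum = 944.65 ng/mL·hr
oral capsule tail: 36.5/0.077 = 474.026; AUC_ev,0→∞ = 944.65 + 474.026 = 1418.676 ng/mL·hr
F = (AUC_ev/D_ev)/(AUC_iv/D_iv) = (1418.676/30)/(9441.705/20) = 47.2892/472.08525 = 0.1002

F = 0.100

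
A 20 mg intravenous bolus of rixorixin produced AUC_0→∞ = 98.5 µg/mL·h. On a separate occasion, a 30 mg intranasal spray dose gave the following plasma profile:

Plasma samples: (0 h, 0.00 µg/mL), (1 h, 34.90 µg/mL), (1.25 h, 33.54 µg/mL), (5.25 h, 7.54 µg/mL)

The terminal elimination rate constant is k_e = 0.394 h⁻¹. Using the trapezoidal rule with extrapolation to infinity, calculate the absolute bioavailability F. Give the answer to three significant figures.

Trapezoidal AUC_0→5.25 (intranasal spray):
  [0→1]: (0.00+34.90)/2 × 1 = 17.45
  [1→1.25]: (34.90+33.54)/2 × 0.25 = 8.555
  [1.25→5.25]: (33.54+7.54)/2 × 4 = 82.16
  Sum = 108.165 µg/mL·h
Tail: C_last/k_e = 7.54/0.394 = 19.137
AUC_0→∞ (intranasal spray) = 108.165 + 19.137 = 127.302 µg/mL·h
F = (AUC_ev/D_ev)/(AUC_iv/D_iv) = (127.302/30)/(98.5/20) = 4.2434/4.925 = 0.8616

F = 0.862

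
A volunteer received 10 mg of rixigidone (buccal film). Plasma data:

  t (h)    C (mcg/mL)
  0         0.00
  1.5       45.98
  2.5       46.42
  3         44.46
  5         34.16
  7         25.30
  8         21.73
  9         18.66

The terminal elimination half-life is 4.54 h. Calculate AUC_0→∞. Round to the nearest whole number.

Trapezoidal AUC_0→9:
  [0→1.5]: (0.00+45.98)/2 × 1.5 = 34.485
  [1.5→2.5]: (45.98+46.42)/2 × 1 = 46.2
  [2.5→3]: (46.42+44.46)/2 × 0.5 = 22.72
  [3→5]: (44.46+34.16)/2 × 2 = 78.62
  [5→7]: (34.16+25.30)/2 × 2 = 59.46
  [7→8]: (25.30+21.73)/2 × 1 = 23.515
  [8→9]: (21.73+18.66)/2 × 1 = 20.195
  Sum = 285.195 mcg/mL·h
k_e = ln2 / t½ = 0.693147 / 4.54 = 0.1527 h^-1
Extrapolated tail: C_last / k_e = 18.66 / 0.1527 = 122.200
AUC_0→∞ = 285.195 + 122.200 = 407.395 mcg/mL·h

AUC = 407 mcg/mL·h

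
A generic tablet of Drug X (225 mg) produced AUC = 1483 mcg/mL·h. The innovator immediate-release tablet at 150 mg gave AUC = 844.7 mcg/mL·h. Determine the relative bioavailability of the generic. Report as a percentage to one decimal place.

F_rel = (AUC_test/D_test) / (AUC_ref/D_ref)
      = (1483/225) / (844.7/150)
      = 6.59111 / 5.63133 = 1.1704 = 117.04%

F_rel = 117.0%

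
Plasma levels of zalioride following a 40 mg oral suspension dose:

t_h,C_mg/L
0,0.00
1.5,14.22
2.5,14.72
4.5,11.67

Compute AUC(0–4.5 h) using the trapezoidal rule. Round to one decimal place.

AUC = 51.5 mg/L·h

Trapezoidal AUC_0→4.5:
  [0→1.5]: (0.00+14.22)/2 × 1.5 = 10.665
  [1.5→2.5]: (14.22+14.72)/2 × 1 = 14.47
  [2.5→4.5]: (14.72+11.67)/2 × 2 = 26.39
  Sum = 51.525 mg/L·h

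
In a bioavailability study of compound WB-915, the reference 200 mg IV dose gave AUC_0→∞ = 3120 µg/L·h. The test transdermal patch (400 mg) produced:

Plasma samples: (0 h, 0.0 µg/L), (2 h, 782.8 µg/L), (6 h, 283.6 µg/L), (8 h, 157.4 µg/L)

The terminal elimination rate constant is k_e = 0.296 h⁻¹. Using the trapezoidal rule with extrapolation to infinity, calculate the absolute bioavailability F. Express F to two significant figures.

Trapezoidal AUC_0→8 (transdermal patch):
  [0→2]: (0.0+782.8)/2 × 2 = 782.8
  [2→6]: (782.8+283.6)/2 × 4 = 2132.8
  [6→8]: (283.6+157.4)/2 × 2 = 441.0
  Sum = 3356.6 µg/L·h
Tail: C_last/k_e = 157.4/0.296 = 531.757
AUC_0→∞ (transdermal patch) = 3356.6 + 531.757 = 3888.357 µg/L·h
F = (AUC_ev/D_ev)/(AUC_iv/D_iv) = (3888.357/400)/(3120/200) = 9.7208925/15.6 = 0.6231

F = 0.62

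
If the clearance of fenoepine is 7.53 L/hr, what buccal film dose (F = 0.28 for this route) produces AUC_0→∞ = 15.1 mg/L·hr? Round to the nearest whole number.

Dose = 406 mg

Dose = CL × AUC_0→∞ / F
     = 7.53 × 15.1 / 0.28 = 406.082 mg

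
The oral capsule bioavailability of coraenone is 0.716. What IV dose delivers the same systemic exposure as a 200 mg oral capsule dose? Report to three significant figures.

Systemic exposure from an extravascular dose = F × D_ev, so the equivalent IV dose is F × D_ev.
D_iv = F × D_ev = 0.716 × 200 = 143.2 mg

D_iv = 143 mg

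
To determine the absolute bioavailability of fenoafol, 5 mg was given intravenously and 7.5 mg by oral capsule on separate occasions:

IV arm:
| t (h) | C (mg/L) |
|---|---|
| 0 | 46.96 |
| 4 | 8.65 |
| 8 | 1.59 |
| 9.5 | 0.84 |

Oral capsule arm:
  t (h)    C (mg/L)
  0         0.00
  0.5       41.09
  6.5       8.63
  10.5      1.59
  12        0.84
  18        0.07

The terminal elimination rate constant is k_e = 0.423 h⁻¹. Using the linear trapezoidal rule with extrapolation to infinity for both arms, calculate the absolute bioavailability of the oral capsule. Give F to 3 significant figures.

Trapezoidal AUC_0→9.5 (IV):
  [0→4]: (46.96+8.65)/2 × 4 = 111.22
  [4→8]: (8.65+1.59)/2 × 4 = 20.48
  [8→9.5]: (1.59+0.84)/2 × 1.5 = 1.8225
  Sum = 133.5225 mg/L·h
IV tail: 0.84/0.423 = 1.986; AUC_iv,0→∞ = 133.5225 + 1.986 = 135.5085 mg/L·h
Trapezoidal AUC_0→18 (oral capsule):
  [0→0.5]: (0.00+41.09)/2 × 0.5 = 10.2725
  [0.5→6.5]: (41.09+8.63)/2 × 6 = 149.16
  [6.5→10.5]: (8.63+1.59)/2 × 4 = 20.44
  [10.5→12]: (1.59+0.84)/2 × 1.5 = 1.8225
  [12→18]: (0.84+0.07)/2 × 6 = 2.73
  Sum = 184.425 mg/L·h
oral capsule tail: 0.07/0.423 = 0.165; AUC_ev,0→∞ = 184.425 + 0.165 = 184.59 mg/L·h
F = (AUC_ev/D_ev)/(AUC_iv/D_iv) = (184.59/7.5)/(135.5085/5) = 24.612/27.1017 = 0.9081

F = 0.908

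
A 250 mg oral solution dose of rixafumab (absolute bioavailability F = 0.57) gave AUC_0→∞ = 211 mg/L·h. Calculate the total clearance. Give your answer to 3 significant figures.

CL = 0.675 L/h

CL = F × Dose / AUC_0→∞
   = 0.57 × 250 / 211 = 0.675355 L/h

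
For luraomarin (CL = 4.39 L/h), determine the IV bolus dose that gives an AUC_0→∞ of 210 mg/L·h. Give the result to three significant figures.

Dose = 922 mg

Dose_iv = CL × AUC_0→∞
     = 4.39 × 210 = 921.9 mg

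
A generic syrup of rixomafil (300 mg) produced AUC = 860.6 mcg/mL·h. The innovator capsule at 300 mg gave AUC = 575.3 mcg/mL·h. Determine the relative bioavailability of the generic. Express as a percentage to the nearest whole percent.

F_rel = 150%

F_rel = (AUC_test/D_test) / (AUC_ref/D_ref)
      = (860.6/300) / (575.3/300)
      = 2.86867 / 1.91767 = 1.4959 = 149.59%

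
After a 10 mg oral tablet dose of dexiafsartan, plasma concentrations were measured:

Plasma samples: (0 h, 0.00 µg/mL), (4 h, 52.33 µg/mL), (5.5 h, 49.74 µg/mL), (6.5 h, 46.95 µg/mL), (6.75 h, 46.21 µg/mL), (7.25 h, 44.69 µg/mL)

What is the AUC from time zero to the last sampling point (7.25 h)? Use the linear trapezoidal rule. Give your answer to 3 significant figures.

Trapezoidal AUC_0→7.25:
  [0→4]: (0.00+52.33)/2 × 4 = 104.66
  [4→5.5]: (52.33+49.74)/2 × 1.5 = 76.5525
  [5.5→6.5]: (49.74+46.95)/2 × 1 = 48.345
  [6.5→6.75]: (46.95+46.21)/2 × 0.25 = 11.645
  [6.75→7.25]: (46.21+44.69)/2 × 0.5 = 22.725
  Sum = 263.9275 µg/mL·h

AUC = 264 µg/mL·h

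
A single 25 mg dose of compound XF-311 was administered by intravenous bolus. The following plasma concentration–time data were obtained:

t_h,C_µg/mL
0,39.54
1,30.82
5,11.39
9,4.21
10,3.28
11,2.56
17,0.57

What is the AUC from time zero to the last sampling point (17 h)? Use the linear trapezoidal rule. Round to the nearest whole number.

Trapezoidal AUC_0→17:
  [0→1]: (39.54+30.82)/2 × 1 = 35.18
  [1→5]: (30.82+11.39)/2 × 4 = 84.42
  [5→9]: (11.39+4.21)/2 × 4 = 31.2
  [9→10]: (4.21+3.28)/2 × 1 = 3.745
  [10→11]: (3.28+2.56)/2 × 1 = 2.92
  [11→17]: (2.56+0.57)/2 × 6 = 9.39
  Sum = 166.855 µg/mL·h

AUC = 167 µg/mL·h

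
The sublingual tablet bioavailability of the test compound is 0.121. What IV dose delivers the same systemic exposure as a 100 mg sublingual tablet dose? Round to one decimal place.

Systemic exposure from an extravascular dose = F × D_ev, so the equivalent IV dose is F × D_ev.
D_iv = F × D_ev = 0.121 × 100 = 12.1 mg

D_iv = 12.1 mg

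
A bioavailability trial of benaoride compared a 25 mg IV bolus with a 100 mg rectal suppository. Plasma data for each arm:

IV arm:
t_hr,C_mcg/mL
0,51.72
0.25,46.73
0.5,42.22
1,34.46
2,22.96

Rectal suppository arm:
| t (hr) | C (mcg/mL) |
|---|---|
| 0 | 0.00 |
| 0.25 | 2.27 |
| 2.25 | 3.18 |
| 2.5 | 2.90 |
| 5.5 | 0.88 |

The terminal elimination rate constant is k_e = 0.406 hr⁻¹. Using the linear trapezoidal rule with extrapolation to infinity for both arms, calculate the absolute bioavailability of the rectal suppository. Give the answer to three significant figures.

F = 0.0280

Trapezoidal AUC_0→2 (IV):
  [0→0.25]: (51.72+46.73)/2 × 0.25 = 12.30625
  [0.25→0.5]: (46.73+42.22)/2 × 0.25 = 11.11875
  [0.5→1]: (42.22+34.46)/2 × 0.5 = 19.17
  [1→2]: (34.46+22.96)/2 × 1 = 28.71
  Sum = 71.305 mcg/mL·hr
IV tail: 22.96/0.406 = 56.552; AUC_iv,0→∞ = 71.305 + 56.552 = 127.857 mcg/mL·hr
Trapezoidal AUC_0→5.5 (rectal suppository):
  [0→0.25]: (0.00+2.27)/2 × 0.25 = 0.28375
  [0.25→2.25]: (2.27+3.18)/2 × 2 = 5.45
  [2.25→2.5]: (3.18+2.90)/2 × 0.25 = 0.76
  [2.5→5.5]: (2.90+0.88)/2 × 3 = 5.67
  Sum = 12.16375 mcg/mL·hr
rectal suppository tail: 0.88/0.406 = 2.167; AUC_ev,0→∞ = 12.16375 + 2.167 = 14.33075 mcg/mL·hr
F = (AUC_ev/D_ev)/(AUC_iv/D_iv) = (14.33075/100)/(127.857/25) = 0.1433075/5.11428 = 0.0280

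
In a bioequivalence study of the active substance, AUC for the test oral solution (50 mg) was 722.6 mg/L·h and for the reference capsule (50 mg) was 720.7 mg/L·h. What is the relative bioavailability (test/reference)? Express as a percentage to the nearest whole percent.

F_rel = 100%

F_rel = (AUC_test/D_test) / (AUC_ref/D_ref)
      = (722.6/50) / (720.7/50)
      = 14.452 / 14.414 = 1.0026 = 100.26%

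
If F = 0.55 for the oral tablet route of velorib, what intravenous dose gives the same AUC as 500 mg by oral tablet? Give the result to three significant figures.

D_iv = 275 mg

Systemic exposure from an extravascular dose = F × D_ev, so the equivalent IV dose is F × D_ev.
D_iv = F × D_ev = 0.55 × 500 = 275 mg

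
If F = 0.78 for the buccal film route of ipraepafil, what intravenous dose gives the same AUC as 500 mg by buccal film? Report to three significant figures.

D_iv = 390 mg

Systemic exposure from an extravascular dose = F × D_ev, so the equivalent IV dose is F × D_ev.
D_iv = F × D_ev = 0.78 × 500 = 390 mg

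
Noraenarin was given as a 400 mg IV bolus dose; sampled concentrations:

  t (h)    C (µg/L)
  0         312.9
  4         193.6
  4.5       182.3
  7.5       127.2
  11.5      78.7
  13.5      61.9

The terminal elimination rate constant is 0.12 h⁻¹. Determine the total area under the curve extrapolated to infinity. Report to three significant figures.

Trapezoidal AUC_0→13.5:
  [0→4]: (312.9+193.6)/2 × 4 = 1013.0
  [4→4.5]: (193.6+182.3)/2 × 0.5 = 93.975
  [4.5→7.5]: (182.3+127.2)/2 × 3 = 464.25
  [7.5→11.5]: (127.2+78.7)/2 × 4 = 411.8
  [11.5→13.5]: (78.7+61.9)/2 × 2 = 140.6
  Sum = 2123.625 µg/L·h
Extrapolated tail: C_last / k_e = 61.9 / 0.12 = 515.833
AUC_0→∞ = 2123.625 + 515.833 = 2639.458 µg/L·h

AUC = 2640 µg/L·h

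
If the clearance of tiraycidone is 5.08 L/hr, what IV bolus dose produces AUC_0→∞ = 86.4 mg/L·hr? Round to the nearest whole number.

Dose_iv = CL × AUC_0→∞
     = 5.08 × 86.4 = 438.912 mg

Dose = 439 mg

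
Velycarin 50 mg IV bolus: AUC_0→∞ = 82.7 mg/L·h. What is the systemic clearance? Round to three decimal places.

CL = 0.605 L/h

CL = Dose_iv / AUC_0→∞
   = 50 / 82.7 = 0.604595 L/h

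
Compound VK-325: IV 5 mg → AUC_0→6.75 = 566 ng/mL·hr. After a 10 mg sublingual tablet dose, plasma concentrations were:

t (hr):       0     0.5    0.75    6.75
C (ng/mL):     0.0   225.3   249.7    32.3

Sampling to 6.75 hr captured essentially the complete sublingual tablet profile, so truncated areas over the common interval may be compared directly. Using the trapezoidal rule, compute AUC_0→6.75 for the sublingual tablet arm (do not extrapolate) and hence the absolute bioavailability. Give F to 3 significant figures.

Trapezoidal AUC_0→6.75 (sublingual tablet):
  [0→0.5]: (0.0+225.3)/2 × 0.5 = 56.325
  [0.5→0.75]: (225.3+249.7)/2 × 0.25 = 59.375
  [0.75→6.75]: (249.7+32.3)/2 × 6 = 846.0
  Sum = 961.7 ng/mL·hr
F = (AUC_ev/D_ev)/(AUC_iv/D_iv) = (961.7/10)/(566/5) = 96.17/113.2 = 0.8496

F = 0.850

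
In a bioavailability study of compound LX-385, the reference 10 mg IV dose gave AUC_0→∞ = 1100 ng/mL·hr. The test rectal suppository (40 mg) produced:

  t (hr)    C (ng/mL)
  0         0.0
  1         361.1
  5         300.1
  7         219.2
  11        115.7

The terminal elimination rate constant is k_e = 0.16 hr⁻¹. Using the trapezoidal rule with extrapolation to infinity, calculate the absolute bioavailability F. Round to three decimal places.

Trapezoidal AUC_0→11 (rectal suppository):
  [0→1]: (0.0+361.1)/2 × 1 = 180.55
  [1→5]: (361.1+300.1)/2 × 4 = 1322.4
  [5→7]: (300.1+219.2)/2 × 2 = 519.3
  [7→11]: (219.2+115.7)/2 × 4 = 669.8
  Sum = 2692.05 ng/mL·hr
Tail: C_last/k_e = 115.7/0.16 = 723.125
AUC_0→∞ (rectal suppository) = 2692.05 + 723.125 = 3415.175 ng/mL·hr
F = (AUC_ev/D_ev)/(AUC_iv/D_iv) = (3415.175/40)/(1100/10) = 85.379375/110 = 0.7762

F = 0.776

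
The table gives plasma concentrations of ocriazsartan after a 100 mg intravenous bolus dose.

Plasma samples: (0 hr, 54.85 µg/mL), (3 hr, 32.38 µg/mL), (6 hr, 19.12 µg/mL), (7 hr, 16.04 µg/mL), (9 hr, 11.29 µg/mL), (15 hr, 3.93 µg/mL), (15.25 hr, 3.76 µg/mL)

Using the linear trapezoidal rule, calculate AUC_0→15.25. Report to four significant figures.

Trapezoidal AUC_0→15.25:
  [0→3]: (54.85+32.38)/2 × 3 = 130.845
  [3→6]: (32.38+19.12)/2 × 3 = 77.25
  [6→7]: (19.12+16.04)/2 × 1 = 17.58
  [7→9]: (16.04+11.29)/2 × 2 = 27.33
  [9→15]: (11.29+3.93)/2 × 6 = 45.66
  [15→15.25]: (3.93+3.76)/2 × 0.25 = 0.96125
  Sum = 299.62625 µg/mL·hr

AUC = 299.6 µg/mL·hr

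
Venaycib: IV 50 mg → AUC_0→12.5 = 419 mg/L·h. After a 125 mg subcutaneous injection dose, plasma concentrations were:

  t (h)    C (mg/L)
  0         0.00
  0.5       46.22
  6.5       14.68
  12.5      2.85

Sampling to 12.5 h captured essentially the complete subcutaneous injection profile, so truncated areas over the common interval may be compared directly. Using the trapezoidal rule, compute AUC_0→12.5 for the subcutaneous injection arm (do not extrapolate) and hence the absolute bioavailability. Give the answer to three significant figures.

F = 0.236

Trapezoidal AUC_0→12.5 (subcutaneous injection):
  [0→0.5]: (0.00+46.22)/2 × 0.5 = 11.555
  [0.5→6.5]: (46.22+14.68)/2 × 6 = 182.7
  [6.5→12.5]: (14.68+2.85)/2 × 6 = 52.59
  Sum = 246.845 mg/L·h
F = (AUC_ev/D_ev)/(AUC_iv/D_iv) = (246.845/125)/(419/50) = 1.97476/8.38 = 0.2357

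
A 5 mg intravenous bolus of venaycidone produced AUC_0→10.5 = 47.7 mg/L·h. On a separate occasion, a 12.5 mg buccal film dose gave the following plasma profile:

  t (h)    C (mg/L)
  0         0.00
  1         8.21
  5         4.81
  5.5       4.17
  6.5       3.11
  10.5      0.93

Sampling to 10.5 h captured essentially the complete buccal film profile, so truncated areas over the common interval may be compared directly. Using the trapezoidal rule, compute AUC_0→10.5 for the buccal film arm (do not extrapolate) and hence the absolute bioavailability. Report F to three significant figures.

Trapezoidal AUC_0→10.5 (buccal film):
  [0→1]: (0.00+8.21)/2 × 1 = 4.105
  [1→5]: (8.21+4.81)/2 × 4 = 26.04
  [5→5.5]: (4.81+4.17)/2 × 0.5 = 2.245
  [5.5→6.5]: (4.17+3.11)/2 × 1 = 3.64
  [6.5→10.5]: (3.11+0.93)/2 × 4 = 8.08
  Sum = 44.11 mg/L·h
F = (AUC_ev/D_ev)/(AUC_iv/D_iv) = (44.11/12.5)/(47.7/5) = 3.5288/9.54 = 0.3699

F = 0.370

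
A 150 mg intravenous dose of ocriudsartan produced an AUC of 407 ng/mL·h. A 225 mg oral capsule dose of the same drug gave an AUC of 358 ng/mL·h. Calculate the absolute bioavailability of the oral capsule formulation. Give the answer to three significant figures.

F = 0.586

F = (AUC_ev / D_ev) / (AUC_iv / D_iv)
  = (358/225) / (407/150)
  = 1.59111 / 2.71333 = 0.5864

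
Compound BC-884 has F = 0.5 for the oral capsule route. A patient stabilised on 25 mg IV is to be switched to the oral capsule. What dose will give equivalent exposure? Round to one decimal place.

D_oral = 50.0 mg

For equal systemic exposure: F × D_ev = D_iv
D_ev = D_iv / F = 25 / 0.5 = 50 mg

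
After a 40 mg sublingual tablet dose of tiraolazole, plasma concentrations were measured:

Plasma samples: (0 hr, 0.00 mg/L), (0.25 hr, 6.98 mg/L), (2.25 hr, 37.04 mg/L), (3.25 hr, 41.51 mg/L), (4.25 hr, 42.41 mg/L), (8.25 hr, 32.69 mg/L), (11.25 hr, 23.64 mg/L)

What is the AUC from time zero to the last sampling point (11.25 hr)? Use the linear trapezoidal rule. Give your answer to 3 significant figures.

Trapezoidal AUC_0→11.25:
  [0→0.25]: (0.00+6.98)/2 × 0.25 = 0.8725
  [0.25→2.25]: (6.98+37.04)/2 × 2 = 44.02
  [2.25→3.25]: (37.04+41.51)/2 × 1 = 39.275
  [3.25→4.25]: (41.51+42.41)/2 × 1 = 41.96
  [4.25→8.25]: (42.41+32.69)/2 × 4 = 150.2
  [8.25→11.25]: (32.69+23.64)/2 × 3 = 84.495
  Sum = 360.8225 mg/L·hr

AUC = 361 mg/L·hr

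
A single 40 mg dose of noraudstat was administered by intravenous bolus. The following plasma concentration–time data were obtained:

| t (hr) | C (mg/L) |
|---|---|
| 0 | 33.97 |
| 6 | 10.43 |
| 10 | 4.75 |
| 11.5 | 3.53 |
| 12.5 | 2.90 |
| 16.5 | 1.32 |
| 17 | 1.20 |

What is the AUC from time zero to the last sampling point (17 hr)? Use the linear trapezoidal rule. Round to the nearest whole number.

AUC = 182 mg/L·hr

Trapezoidal AUC_0→17:
  [0→6]: (33.97+10.43)/2 × 6 = 133.2
  [6→10]: (10.43+4.75)/2 × 4 = 30.36
  [10→11.5]: (4.75+3.53)/2 × 1.5 = 6.21
  [11.5→12.5]: (3.53+2.90)/2 × 1 = 3.215
  [12.5→16.5]: (2.90+1.32)/2 × 4 = 8.44
  [16.5→17]: (1.32+1.20)/2 × 0.5 = 0.63
  Sum = 182.055 mg/L·hr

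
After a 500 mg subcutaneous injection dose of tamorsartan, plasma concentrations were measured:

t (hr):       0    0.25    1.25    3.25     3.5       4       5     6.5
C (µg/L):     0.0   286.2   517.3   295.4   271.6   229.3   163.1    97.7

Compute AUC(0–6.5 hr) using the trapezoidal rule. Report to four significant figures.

Trapezoidal AUC_0→6.5:
  [0→0.25]: (0.0+286.2)/2 × 0.25 = 35.775
  [0.25→1.25]: (286.2+517.3)/2 × 1 = 401.75
  [1.25→3.25]: (517.3+295.4)/2 × 2 = 812.7
  [3.25→3.5]: (295.4+271.6)/2 × 0.25 = 70.875
  [3.5→4]: (271.6+229.3)/2 × 0.5 = 125.225
  [4→5]: (229.3+163.1)/2 × 1 = 196.2
  [5→6.5]: (163.1+97.7)/2 × 1.5 = 195.6
  Sum = 1838.125 µg/L·hr

AUC = 1838 µg/L·hr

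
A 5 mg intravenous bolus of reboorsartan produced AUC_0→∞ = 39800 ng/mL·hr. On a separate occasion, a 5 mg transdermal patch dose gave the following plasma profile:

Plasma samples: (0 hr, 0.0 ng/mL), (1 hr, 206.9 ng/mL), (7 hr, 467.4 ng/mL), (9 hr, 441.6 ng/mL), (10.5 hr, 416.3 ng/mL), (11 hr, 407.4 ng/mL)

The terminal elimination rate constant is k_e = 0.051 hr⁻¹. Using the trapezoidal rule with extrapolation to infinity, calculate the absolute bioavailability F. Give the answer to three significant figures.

Trapezoidal AUC_0→11 (transdermal patch):
  [0→1]: (0.0+206.9)/2 × 1 = 103.45
  [1→7]: (206.9+467.4)/2 × 6 = 2022.9
  [7→9]: (467.4+441.6)/2 × 2 = 909.0
  [9→10.5]: (441.6+416.3)/2 × 1.5 = 643.425
  [10.5→11]: (416.3+407.4)/2 × 0.5 = 205.925
  Sum = 3884.7 ng/mL·hr
Tail: C_last/k_e = 407.4/0.051 = 7988.235
AUC_0→∞ (transdermal patch) = 3884.7 + 7988.235 = 11872.935 ng/mL·hr
F = (AUC_ev/D_ev)/(AUC_iv/D_iv) = (11872.935/5)/(39800/5) = 2374.587/7960 = 0.2983

F = 0.298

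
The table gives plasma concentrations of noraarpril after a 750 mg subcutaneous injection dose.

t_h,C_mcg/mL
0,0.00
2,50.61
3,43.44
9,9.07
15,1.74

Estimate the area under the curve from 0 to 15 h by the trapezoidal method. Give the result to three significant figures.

Trapezoidal AUC_0→15:
  [0→2]: (0.00+50.61)/2 × 2 = 50.61
  [2→3]: (50.61+43.44)/2 × 1 = 47.025
  [3→9]: (43.44+9.07)/2 × 6 = 157.53
  [9→15]: (9.07+1.74)/2 × 6 = 32.43
  Sum = 287.595 mcg/mL·h

AUC = 288 mcg/mL·h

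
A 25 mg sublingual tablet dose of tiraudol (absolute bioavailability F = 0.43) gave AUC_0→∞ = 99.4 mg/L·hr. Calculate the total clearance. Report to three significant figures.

CL = 0.108 L/hr

CL = F × Dose / AUC_0→∞
   = 0.43 × 25 / 99.4 = 0.108149 L/hr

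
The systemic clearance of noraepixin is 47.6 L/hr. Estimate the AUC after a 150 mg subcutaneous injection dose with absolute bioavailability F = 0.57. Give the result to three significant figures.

AUC = 1.80 mg/L·hr

AUC_0→∞ = F × Dose / CL
        = 0.57 × 150 / 47.6 = 1.79622 mg/L·hr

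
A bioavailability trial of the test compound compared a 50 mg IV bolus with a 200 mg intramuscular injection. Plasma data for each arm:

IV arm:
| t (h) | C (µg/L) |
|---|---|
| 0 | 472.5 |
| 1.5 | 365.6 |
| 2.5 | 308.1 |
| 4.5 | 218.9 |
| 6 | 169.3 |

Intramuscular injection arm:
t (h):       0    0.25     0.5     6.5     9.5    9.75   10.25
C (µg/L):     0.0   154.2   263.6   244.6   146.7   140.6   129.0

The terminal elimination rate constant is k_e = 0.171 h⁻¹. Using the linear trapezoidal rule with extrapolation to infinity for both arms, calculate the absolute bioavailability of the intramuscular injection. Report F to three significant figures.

F = 0.274

Trapezoidal AUC_0→6 (IV):
  [0→1.5]: (472.5+365.6)/2 × 1.5 = 628.575
  [1.5→2.5]: (365.6+308.1)/2 × 1 = 336.85
  [2.5→4.5]: (308.1+218.9)/2 × 2 = 527.0
  [4.5→6]: (218.9+169.3)/2 × 1.5 = 291.15
  Sum = 1783.575 µg/L·h
IV tail: 169.3/0.171 = 990.058; AUC_iv,0→∞ = 1783.575 + 990.058 = 2773.633 µg/L·h
Trapezoidal AUC_0→10.25 (intramuscular injection):
  [0→0.25]: (0.0+154.2)/2 × 0.25 = 19.275
  [0.25→0.5]: (154.2+263.6)/2 × 0.25 = 52.225
  [0.5→6.5]: (263.6+244.6)/2 × 6 = 1524.6
  [6.5→9.5]: (244.6+146.7)/2 × 3 = 586.95
  [9.5→9.75]: (146.7+140.6)/2 × 0.25 = 35.9125
  [9.75→10.25]: (140.6+129.0)/2 × 0.5 = 67.4
  Sum = 2286.3625 µg/L·h
intramuscular injection tail: 129.0/0.171 = 754.386; AUC_ev,0→∞ = 2286.3625 + 754.386 = 3040.7485 µg/L·h
F = (AUC_ev/D_ev)/(AUC_iv/D_iv) = (3040.7485/200)/(2773.633/50) = 15.2037/55.47266 = 0.2741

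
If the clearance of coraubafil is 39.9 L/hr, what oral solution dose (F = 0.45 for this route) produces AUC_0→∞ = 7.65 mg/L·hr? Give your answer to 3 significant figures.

Dose = 678 mg

Dose = CL × AUC_0→∞ / F
     = 39.9 × 7.65 / 0.45 = 678.3 mg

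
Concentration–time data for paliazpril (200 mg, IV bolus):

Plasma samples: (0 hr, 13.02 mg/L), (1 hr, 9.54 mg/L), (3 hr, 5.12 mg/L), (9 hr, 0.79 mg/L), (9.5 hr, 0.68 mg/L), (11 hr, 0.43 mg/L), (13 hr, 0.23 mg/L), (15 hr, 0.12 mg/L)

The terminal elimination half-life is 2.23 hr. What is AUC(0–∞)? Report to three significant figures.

AUC = 46.3 mg/L·hr

Trapezoidal AUC_0→15:
  [0→1]: (13.02+9.54)/2 × 1 = 11.28
  [1→3]: (9.54+5.12)/2 × 2 = 14.66
  [3→9]: (5.12+0.79)/2 × 6 = 17.73
  [9→9.5]: (0.79+0.68)/2 × 0.5 = 0.3675
  [9.5→11]: (0.68+0.43)/2 × 1.5 = 0.8325
  [11→13]: (0.43+0.23)/2 × 2 = 0.66
  [13→15]: (0.23+0.12)/2 × 2 = 0.35
  Sum = 45.88 mg/L·hr
k_e = ln2 / t½ = 0.693147 / 2.23 = 0.3108 hr^-1
Extrapolated tail: C_last / k_e = 0.12 / 0.3108 = 0.386
AUC_0→∞ = 45.88 + 0.386 = 46.266 mg/L·hr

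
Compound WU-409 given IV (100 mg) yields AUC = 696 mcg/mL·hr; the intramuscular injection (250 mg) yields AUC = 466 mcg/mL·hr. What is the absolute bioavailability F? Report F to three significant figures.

F = (AUC_ev / D_ev) / (AUC_iv / D_iv)
  = (466/250) / (696/100)
  = 1.864 / 6.96 = 0.2678

F = 0.268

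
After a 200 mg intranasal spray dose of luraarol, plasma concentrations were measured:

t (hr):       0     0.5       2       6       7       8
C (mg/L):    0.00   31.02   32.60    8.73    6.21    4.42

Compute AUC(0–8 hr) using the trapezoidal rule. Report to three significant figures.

Trapezoidal AUC_0→8:
  [0→0.5]: (0.00+31.02)/2 × 0.5 = 7.755
  [0.5→2]: (31.02+32.60)/2 × 1.5 = 47.715
  [2→6]: (32.60+8.73)/2 × 4 = 82.66
  [6→7]: (8.73+6.21)/2 × 1 = 7.47
  [7→8]: (6.21+4.42)/2 × 1 = 5.315
  Sum = 150.915 mg/L·hr

AUC = 151 mg/L·hr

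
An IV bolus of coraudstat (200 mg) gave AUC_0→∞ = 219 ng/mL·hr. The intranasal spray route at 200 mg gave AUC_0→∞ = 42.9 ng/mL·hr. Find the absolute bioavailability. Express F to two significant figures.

F = 0.20

F = (AUC_ev / D_ev) / (AUC_iv / D_iv)
  = (42.9/200) / (219/200)
  = 0.2145 / 1.095 = 0.1959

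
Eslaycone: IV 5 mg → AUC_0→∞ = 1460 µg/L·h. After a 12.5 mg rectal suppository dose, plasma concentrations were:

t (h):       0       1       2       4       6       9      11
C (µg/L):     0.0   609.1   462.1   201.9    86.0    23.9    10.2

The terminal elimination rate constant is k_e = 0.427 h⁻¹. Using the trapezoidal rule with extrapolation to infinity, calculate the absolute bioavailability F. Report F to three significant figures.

F = 0.552

Trapezoidal AUC_0→11 (rectal suppository):
  [0→1]: (0.0+609.1)/2 × 1 = 304.55
  [1→2]: (609.1+462.1)/2 × 1 = 535.6
  [2→4]: (462.1+201.9)/2 × 2 = 664.0
  [4→6]: (201.9+86.0)/2 × 2 = 287.9
  [6→9]: (86.0+23.9)/2 × 3 = 164.85
  [9→11]: (23.9+10.2)/2 × 2 = 34.1
  Sum = 1991.0 µg/L·h
Tail: C_last/k_e = 10.2/0.427 = 23.888
AUC_0→∞ (rectal suppository) = 1991.0 + 23.888 = 2014.888 µg/L·h
F = (AUC_ev/D_ev)/(AUC_iv/D_iv) = (2014.888/12.5)/(1460/5) = 161.19104/292 = 0.5520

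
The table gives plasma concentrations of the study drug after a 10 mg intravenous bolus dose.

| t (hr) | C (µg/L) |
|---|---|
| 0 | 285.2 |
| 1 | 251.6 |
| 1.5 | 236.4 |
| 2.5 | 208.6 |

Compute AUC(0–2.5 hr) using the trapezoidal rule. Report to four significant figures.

Trapezoidal AUC_0→2.5:
  [0→1]: (285.2+251.6)/2 × 1 = 268.4
  [1→1.5]: (251.6+236.4)/2 × 0.5 = 122.0
  [1.5→2.5]: (236.4+208.6)/2 × 1 = 222.5
  Sum = 612.9 µg/L·hr

AUC = 612.9 µg/L·hr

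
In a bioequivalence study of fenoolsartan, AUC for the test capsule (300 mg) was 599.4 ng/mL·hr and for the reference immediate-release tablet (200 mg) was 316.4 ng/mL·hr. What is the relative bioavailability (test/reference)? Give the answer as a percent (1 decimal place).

F_rel = (AUC_test/D_test) / (AUC_ref/D_ref)
      = (599.4/300) / (316.4/200)
      = 1.998 / 1.582 = 1.2630 = 126.30%

F_rel = 126.3%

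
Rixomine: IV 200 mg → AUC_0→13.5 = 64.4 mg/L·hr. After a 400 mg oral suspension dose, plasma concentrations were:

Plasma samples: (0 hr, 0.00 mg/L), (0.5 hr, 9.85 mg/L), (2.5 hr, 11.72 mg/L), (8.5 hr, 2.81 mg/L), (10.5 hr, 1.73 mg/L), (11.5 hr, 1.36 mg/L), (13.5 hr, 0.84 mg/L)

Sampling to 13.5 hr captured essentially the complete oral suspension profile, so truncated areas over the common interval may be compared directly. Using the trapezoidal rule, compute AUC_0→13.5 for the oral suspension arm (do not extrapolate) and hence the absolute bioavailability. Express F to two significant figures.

Trapezoidal AUC_0→13.5 (oral suspension):
  [0→0.5]: (0.00+9.85)/2 × 0.5 = 2.4625
  [0.5→2.5]: (9.85+11.72)/2 × 2 = 21.57
  [2.5→8.5]: (11.72+2.81)/2 × 6 = 43.59
  [8.5→10.5]: (2.81+1.73)/2 × 2 = 4.54
  [10.5→11.5]: (1.73+1.36)/2 × 1 = 1.545
  [11.5→13.5]: (1.36+0.84)/2 × 2 = 2.2
  Sum = 75.9075 mg/L·hr
F = (AUC_ev/D_ev)/(AUC_iv/D_iv) = (75.9075/400)/(64.4/200) = 0.18976875/0.322 = 0.5893

F = 0.59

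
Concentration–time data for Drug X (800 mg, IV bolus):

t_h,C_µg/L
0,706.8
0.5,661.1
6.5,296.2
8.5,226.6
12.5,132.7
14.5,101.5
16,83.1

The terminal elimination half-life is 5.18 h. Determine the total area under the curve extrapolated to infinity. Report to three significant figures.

AUC = 5450 µg/L·h

Trapezoidal AUC_0→16:
  [0→0.5]: (706.8+661.1)/2 × 0.5 = 341.975
  [0.5→6.5]: (661.1+296.2)/2 × 6 = 2871.9
  [6.5→8.5]: (296.2+226.6)/2 × 2 = 522.8
  [8.5→12.5]: (226.6+132.7)/2 × 4 = 718.6
  [12.5→14.5]: (132.7+101.5)/2 × 2 = 234.2
  [14.5→16]: (101.5+83.1)/2 × 1.5 = 138.45
  Sum = 4827.925 µg/L·h
k_e = ln2 / t½ = 0.693147 / 5.18 = 0.1338 h^-1
Extrapolated tail: C_last / k_e = 83.1 / 0.1338 = 621.076
AUC_0→∞ = 4827.925 + 621.076 = 5449.001 µg/L·h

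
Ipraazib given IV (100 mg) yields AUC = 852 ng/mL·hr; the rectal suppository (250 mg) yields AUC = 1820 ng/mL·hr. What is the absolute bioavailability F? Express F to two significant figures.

F = 0.85

F = (AUC_ev / D_ev) / (AUC_iv / D_iv)
  = (1820/250) / (852/100)
  = 7.28 / 8.52 = 0.8545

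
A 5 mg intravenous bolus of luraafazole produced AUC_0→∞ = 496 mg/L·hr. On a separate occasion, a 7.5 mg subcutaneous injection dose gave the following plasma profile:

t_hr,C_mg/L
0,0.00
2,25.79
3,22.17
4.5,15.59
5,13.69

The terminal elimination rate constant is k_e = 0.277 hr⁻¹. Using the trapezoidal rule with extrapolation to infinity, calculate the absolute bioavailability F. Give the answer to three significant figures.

F = 0.181

Trapezoidal AUC_0→5 (subcutaneous injection):
  [0→2]: (0.00+25.79)/2 × 2 = 25.79
  [2→3]: (25.79+22.17)/2 × 1 = 23.98
  [3→4.5]: (22.17+15.59)/2 × 1.5 = 28.32
  [4.5→5]: (15.59+13.69)/2 × 0.5 = 7.32
  Sum = 85.41 mg/L·hr
Tail: C_last/k_e = 13.69/0.277 = 49.422
AUC_0→∞ (subcutaneous injection) = 85.41 + 49.422 = 134.832 mg/L·hr
F = (AUC_ev/D_ev)/(AUC_iv/D_iv) = (134.832/7.5)/(496/5) = 17.9776/99.2 = 0.1812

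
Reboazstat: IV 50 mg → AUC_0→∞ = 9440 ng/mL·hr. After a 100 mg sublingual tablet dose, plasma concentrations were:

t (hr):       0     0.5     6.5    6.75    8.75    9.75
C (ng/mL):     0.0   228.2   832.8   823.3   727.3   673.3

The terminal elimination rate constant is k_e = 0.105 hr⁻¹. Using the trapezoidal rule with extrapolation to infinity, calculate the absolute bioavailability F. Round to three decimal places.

F = 0.641

Trapezoidal AUC_0→9.75 (sublingual tablet):
  [0→0.5]: (0.0+228.2)/2 × 0.5 = 57.05
  [0.5→6.5]: (228.2+832.8)/2 × 6 = 3183.0
  [6.5→6.75]: (832.8+823.3)/2 × 0.25 = 207.0125
  [6.75→8.75]: (823.3+727.3)/2 × 2 = 1550.6
  [8.75→9.75]: (727.3+673.3)/2 × 1 = 700.3
  Sum = 5697.9625 ng/mL·hr
Tail: C_last/k_e = 673.3/0.105 = 6412.381
AUC_0→∞ (sublingual tablet) = 5697.9625 + 6412.381 = 12110.3435 ng/mL·hr
F = (AUC_ev/D_ev)/(AUC_iv/D_iv) = (12110.3435/100)/(9440/50) = 121.103/188.8 = 0.6414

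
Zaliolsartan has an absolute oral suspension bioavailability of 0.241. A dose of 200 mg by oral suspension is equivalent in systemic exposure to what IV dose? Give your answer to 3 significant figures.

D_iv = 48.2 mg

Systemic exposure from an extravascular dose = F × D_ev, so the equivalent IV dose is F × D_ev.
D_iv = F × D_ev = 0.241 × 200 = 48.2 mg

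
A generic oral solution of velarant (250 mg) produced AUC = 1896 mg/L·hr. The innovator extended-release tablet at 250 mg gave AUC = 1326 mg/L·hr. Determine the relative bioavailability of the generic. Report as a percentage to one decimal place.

F_rel = (AUC_test/D_test) / (AUC_ref/D_ref)
      = (1896/250) / (1326/250)
      = 7.584 / 5.304 = 1.4299 = 142.99%

F_rel = 143.0%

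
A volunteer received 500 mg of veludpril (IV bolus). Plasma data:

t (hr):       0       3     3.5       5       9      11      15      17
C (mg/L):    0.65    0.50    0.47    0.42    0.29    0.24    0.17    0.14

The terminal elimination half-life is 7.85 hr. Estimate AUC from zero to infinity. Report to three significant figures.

AUC = 7.30 mg/L·hr

Trapezoidal AUC_0→17:
  [0→3]: (0.65+0.50)/2 × 3 = 1.725
  [3→3.5]: (0.50+0.47)/2 × 0.5 = 0.2425
  [3.5→5]: (0.47+0.42)/2 × 1.5 = 0.6675
  [5→9]: (0.42+0.29)/2 × 4 = 1.42
  [9→11]: (0.29+0.24)/2 × 2 = 0.53
  [11→15]: (0.24+0.17)/2 × 4 = 0.82
  [15→17]: (0.17+0.14)/2 × 2 = 0.31
  Sum = 5.715 mg/L·hr
k_e = ln2 / t½ = 0.693147 / 7.85 = 0.0883 hr^-1
Extrapolated tail: C_last / k_e = 0.14 / 0.0883 = 1.586
AUC_0→∞ = 5.715 + 1.586 = 7.301 mg/L·hr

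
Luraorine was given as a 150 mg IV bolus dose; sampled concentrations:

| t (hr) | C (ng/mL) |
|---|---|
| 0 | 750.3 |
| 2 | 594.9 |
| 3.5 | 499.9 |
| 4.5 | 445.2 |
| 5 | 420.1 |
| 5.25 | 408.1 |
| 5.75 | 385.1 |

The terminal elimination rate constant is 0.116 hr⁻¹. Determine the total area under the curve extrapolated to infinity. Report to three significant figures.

Trapezoidal AUC_0→5.75:
  [0→2]: (750.3+594.9)/2 × 2 = 1345.2
  [2→3.5]: (594.9+499.9)/2 × 1.5 = 821.1
  [3.5→4.5]: (499.9+445.2)/2 × 1 = 472.55
  [4.5→5]: (445.2+420.1)/2 × 0.5 = 216.325
  [5→5.25]: (420.1+408.1)/2 × 0.25 = 103.525
  [5.25→5.75]: (408.1+385.1)/2 × 0.5 = 198.3
  Sum = 3157.0 ng/mL·hr
Extrapolated tail: C_last / k_e = 385.1 / 0.116 = 3319.828
AUC_0→∞ = 3157.0 + 3319.828 = 6476.828 ng/mL·hr

AUC = 6480 ng/mL·hr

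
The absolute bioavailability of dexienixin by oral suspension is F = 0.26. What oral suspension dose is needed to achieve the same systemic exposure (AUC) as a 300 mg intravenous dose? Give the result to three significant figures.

For equal systemic exposure: F × D_ev = D_iv
D_ev = D_iv / F = 300 / 0.26 = 1153.85 mg

D_oral = 1150 mg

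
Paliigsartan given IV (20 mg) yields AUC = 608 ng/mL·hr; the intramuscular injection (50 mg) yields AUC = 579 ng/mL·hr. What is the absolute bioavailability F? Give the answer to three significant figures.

F = 0.381

F = (AUC_ev / D_ev) / (AUC_iv / D_iv)
  = (579/50) / (608/20)
  = 11.58 / 30.4 = 0.3809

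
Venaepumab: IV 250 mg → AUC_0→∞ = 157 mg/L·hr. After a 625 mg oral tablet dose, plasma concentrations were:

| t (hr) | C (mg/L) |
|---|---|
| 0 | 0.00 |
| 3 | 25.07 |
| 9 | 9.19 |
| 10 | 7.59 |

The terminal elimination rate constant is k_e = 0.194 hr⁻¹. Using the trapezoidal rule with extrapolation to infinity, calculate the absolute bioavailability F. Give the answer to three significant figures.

F = 0.479

Trapezoidal AUC_0→10 (oral tablet):
  [0→3]: (0.00+25.07)/2 × 3 = 37.605
  [3→9]: (25.07+9.19)/2 × 6 = 102.78
  [9→10]: (9.19+7.59)/2 × 1 = 8.39
  Sum = 148.775 mg/L·hr
Tail: C_last/k_e = 7.59/0.194 = 39.124
AUC_0→∞ (oral tablet) = 148.775 + 39.124 = 187.899 mg/L·hr
F = (AUC_ev/D_ev)/(AUC_iv/D_iv) = (187.899/625)/(157/250) = 0.3006384/0.628 = 0.4787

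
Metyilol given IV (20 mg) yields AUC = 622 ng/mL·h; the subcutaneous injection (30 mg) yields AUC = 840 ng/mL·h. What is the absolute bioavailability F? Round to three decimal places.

F = (AUC_ev / D_ev) / (AUC_iv / D_iv)
  = (840/30) / (622/20)
  = 28 / 31.1 = 0.9003

F = 0.900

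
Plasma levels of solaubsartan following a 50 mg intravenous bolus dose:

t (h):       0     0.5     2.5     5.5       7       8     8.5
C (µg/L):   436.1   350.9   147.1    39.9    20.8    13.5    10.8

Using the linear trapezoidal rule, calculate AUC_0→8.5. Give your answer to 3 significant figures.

AUC = 1040 µg/L·h

Trapezoidal AUC_0→8.5:
  [0→0.5]: (436.1+350.9)/2 × 0.5 = 196.75
  [0.5→2.5]: (350.9+147.1)/2 × 2 = 498.0
  [2.5→5.5]: (147.1+39.9)/2 × 3 = 280.5
  [5.5→7]: (39.9+20.8)/2 × 1.5 = 45.525
  [7→8]: (20.8+13.5)/2 × 1 = 17.15
  [8→8.5]: (13.5+10.8)/2 × 0.5 = 6.075
  Sum = 1044.0 µg/L·h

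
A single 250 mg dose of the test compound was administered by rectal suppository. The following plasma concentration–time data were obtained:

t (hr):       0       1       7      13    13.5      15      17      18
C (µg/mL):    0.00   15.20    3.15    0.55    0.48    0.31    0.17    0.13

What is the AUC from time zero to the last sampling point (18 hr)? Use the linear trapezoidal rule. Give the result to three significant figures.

AUC = 75.2 µg/mL·hr

Trapezoidal AUC_0→18:
  [0→1]: (0.00+15.20)/2 × 1 = 7.6
  [1→7]: (15.20+3.15)/2 × 6 = 55.05
  [7→13]: (3.15+0.55)/2 × 6 = 11.1
  [13→13.5]: (0.55+0.48)/2 × 0.5 = 0.2575
  [13.5→15]: (0.48+0.31)/2 × 1.5 = 0.5925
  [15→17]: (0.31+0.17)/2 × 2 = 0.48
  [17→18]: (0.17+0.13)/2 × 1 = 0.15
  Sum = 75.23 µg/mL·hr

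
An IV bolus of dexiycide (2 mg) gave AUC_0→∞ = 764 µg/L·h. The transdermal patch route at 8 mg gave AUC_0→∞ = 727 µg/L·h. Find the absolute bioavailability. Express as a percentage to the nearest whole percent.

F = (AUC_ev / D_ev) / (AUC_iv / D_iv)
  = (727/8) / (764/2)
  = 90.875 / 382 = 0.2379
  = 23.79%

F = 24%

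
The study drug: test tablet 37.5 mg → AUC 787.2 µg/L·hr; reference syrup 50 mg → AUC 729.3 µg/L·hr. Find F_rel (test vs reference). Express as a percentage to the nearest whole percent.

F_rel = (AUC_test/D_test) / (AUC_ref/D_ref)
      = (787.2/37.5) / (729.3/50)
      = 20.992 / 14.586 = 1.4392 = 143.92%

F_rel = 144%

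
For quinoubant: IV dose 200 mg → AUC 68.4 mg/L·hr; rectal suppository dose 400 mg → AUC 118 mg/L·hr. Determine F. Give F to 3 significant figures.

F = (AUC_ev / D_ev) / (AUC_iv / D_iv)
  = (118/400) / (68.4/200)
  = 0.295 / 0.342 = 0.8626

F = 0.863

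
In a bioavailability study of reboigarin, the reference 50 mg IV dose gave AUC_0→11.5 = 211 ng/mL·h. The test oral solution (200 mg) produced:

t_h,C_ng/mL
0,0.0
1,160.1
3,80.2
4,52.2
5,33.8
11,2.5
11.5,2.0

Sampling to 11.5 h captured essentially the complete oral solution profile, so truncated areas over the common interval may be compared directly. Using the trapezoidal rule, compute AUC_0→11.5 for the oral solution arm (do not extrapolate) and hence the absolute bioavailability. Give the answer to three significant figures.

F = 0.639

Trapezoidal AUC_0→11.5 (oral solution):
  [0→1]: (0.0+160.1)/2 × 1 = 80.05
  [1→3]: (160.1+80.2)/2 × 2 = 240.3
  [3→4]: (80.2+52.2)/2 × 1 = 66.2
  [4→5]: (52.2+33.8)/2 × 1 = 43.0
  [5→11]: (33.8+2.5)/2 × 6 = 108.9
  [11→11.5]: (2.5+2.0)/2 × 0.5 = 1.125
  Sum = 539.575 ng/mL·h
F = (AUC_ev/D_ev)/(AUC_iv/D_iv) = (539.575/200)/(211/50) = 2.697875/4.22 = 0.6393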